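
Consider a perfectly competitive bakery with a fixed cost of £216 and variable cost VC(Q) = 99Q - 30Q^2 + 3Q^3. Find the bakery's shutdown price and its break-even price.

Shutdown price = £24; break-even price = £63

Shutdown price = min AVC. AVC = 99 - 30Q + 3Q^2, with vertex at Q = 5 and minimum £24.
ATC = 216/Q + 99 - 30Q + 3Q^2. Setting dATC/dQ = −216/Q^2 − 30 + 6Q = 0 gives Q = 6 (since 6·6^3 − 30·6^2 = 216).
min ATC = 216/6 + 99 − 30·6 + 3·6^2 = £63. That is the break-even price.
For £24 ≤ P < £63 the firm produces at a loss; below £24 it shuts down.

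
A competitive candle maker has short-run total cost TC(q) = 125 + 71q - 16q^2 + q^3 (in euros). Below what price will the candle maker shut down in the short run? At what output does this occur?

The firm shuts down when price falls below the minimum of average variable cost. AVC = VC/q = 71 - 16q + q^2.
At the minimum of AVC, MC = AVC. MC = 71 - 32q + 3q^2; setting MC = AVC gives 2q^2 - 16q = 0, so q = 8. min AVC = 7.
The firm shuts down for any P below €7.

€7 per unit, at q = 8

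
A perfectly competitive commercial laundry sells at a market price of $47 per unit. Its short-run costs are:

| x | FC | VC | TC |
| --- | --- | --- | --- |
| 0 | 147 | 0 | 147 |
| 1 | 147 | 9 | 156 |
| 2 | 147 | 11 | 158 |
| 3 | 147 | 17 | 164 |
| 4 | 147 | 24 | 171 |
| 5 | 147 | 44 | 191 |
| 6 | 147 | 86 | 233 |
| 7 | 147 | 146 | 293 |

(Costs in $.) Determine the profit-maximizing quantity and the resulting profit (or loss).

x = 6; profit = $49

Profit at each row (π = 47x − TC): x=0: -147; x=1: -109; x=2: -64; x=3: -23; x=4: 17; x=5: 44; x=6: 49; x=7: 36.
Profit is maximized at x = 6. AVC there is 86/6 = $14.33 ≤ P, so producing beats shutting down (which would give -$147).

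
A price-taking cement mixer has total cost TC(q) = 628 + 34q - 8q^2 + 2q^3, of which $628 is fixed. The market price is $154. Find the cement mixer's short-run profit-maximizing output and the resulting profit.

AVC = 34 - 8q + 2q^2; min AVC = $26 at q = 2. Since P = $154 ≥ min AVC, the firm produces.
MC = 34 - 16q + 6q^2. Setting P = MC and taking the root on the rising branch gives q* = 6.
TR = 154·6 = 924. TC = 628 + 348 = 976. Profit = 924 − 976 = -$52.
That loss of $52 beats the $628 the firm would lose by shutting down; producing recovers $576 of fixed cost.

Profit = -$52 at q = 6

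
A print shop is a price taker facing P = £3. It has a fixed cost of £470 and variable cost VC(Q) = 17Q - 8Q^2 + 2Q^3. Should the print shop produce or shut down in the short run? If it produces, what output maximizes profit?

Shut down

Variable cost is VC = 17Q - 8Q^2 + 2Q^3, so AVC = VC/Q = 17 - 8Q + 2Q^2 and MC = dTC/dQ = 17 - 16Q + 6Q^2.
The AVC parabola has its vertex at Q = 8/4 = 2, where AVC = 17 - 8·2 + 2·2^2 = £9.
Since P = £3 < min AVC = £9, price fails to cover variable cost at any output.
The firm minimizes its loss by shutting down and losing only its fixed cost of £470.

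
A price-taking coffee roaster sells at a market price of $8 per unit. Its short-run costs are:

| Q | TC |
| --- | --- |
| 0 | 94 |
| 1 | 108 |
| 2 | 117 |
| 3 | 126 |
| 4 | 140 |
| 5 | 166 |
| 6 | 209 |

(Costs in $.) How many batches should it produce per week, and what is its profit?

Q = 0 (shut down); profit = -$94

Profit at each row (π = 8Q − TC): Q=0: -94; Q=1: -100; Q=2: -101; Q=3: -102; Q=4: -108; Q=5: -126; Q=6: -161.
Profit is highest at Q = 0. Equivalently, the lowest AVC in the table is 32/3 ≈ $10.67 at Q = 3, and P = $8 falls below it — price never covers variable cost, so the firm shuts down and loses only its fixed cost.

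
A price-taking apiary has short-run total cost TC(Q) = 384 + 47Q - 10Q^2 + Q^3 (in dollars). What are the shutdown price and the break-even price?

Shutdown price = $22; break-even price = $79

AVC = 47 - 10Q + Q^2; minimized at Q = 5, giving min AVC = $22. That is the shutdown price.
ATC = 384/Q + 47 - 10Q + Q^2. Setting dATC/dQ = −384/Q^2 − 10 + 2Q = 0 gives Q = 8 (since 2·8^3 − 10·8^2 = 384).
min ATC = 384/8 + 47 − 10·8 + 8^2 = $79. That is the break-even price.
For $22 ≤ P < $79 the firm produces at a loss; below $22 it shuts down.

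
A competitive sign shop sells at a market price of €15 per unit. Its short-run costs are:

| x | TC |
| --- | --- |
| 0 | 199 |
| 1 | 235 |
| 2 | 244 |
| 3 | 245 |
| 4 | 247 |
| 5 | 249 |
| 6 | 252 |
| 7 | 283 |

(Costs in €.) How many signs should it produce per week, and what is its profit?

x = 6; profit = -€162

Profit at each row (π = 15x − TC): x=0: -199; x=1: -220; x=2: -214; x=3: -200; x=4: -187; x=5: -174; x=6: -162; x=7: -178.
Profit is maximized at x = 6. AVC there is 53/6 = €8.83 ≤ P, so producing beats shutting down (which would give -€199).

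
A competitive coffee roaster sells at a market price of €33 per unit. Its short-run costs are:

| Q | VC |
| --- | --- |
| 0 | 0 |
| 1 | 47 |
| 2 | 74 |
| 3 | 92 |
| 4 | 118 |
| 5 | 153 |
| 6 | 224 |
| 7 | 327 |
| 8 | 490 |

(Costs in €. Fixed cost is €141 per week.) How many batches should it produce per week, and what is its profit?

Profit at each row (π = 33Q − TC): Q=0: -141; Q=1: -155; Q=2: -149; Q=3: -134; Q=4: -127; Q=5: -129; Q=6: -167; Q=7: -237; Q=8: -367.
Profit is maximized at Q = 4. AVC there is 118/4 = €29.50 ≤ P, so producing beats shutting down (which would give -€141).

Q = 4; profit = -€127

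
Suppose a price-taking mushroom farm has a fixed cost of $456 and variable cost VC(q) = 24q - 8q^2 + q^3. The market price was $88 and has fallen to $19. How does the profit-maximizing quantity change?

Output falls from 8 to 5

MC = 24 - 16q + 3q^2; the shutdown threshold is min AVC = $8 (at q = 4).
At P = $88 ≥ min AVC, set P = MC on the rising branch: q = 8.
At P = $19 ≥ min AVC, set P = MC: q = 5. The firm stays open but cuts output.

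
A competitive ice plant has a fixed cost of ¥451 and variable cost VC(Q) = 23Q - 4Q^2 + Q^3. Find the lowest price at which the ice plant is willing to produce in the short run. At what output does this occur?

The shutdown price is the minimum of AVC. VC = 23Q - 4Q^2 + Q^3, so AVC = 23 - 4Q + Q^2.
At the minimum of AVC, MC = AVC. MC = 23 - 8Q + 3Q^2; setting MC = AVC gives 2Q^2 - 4Q = 0, so Q = 2. min AVC = 19.
So the shutdown price is ¥19.

¥19 per unit, at Q = 2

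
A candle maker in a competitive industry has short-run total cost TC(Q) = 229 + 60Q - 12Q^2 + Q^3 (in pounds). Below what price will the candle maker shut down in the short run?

£24 per unit

The shutdown price is the minimum of AVC. VC = 60Q - 12Q^2 + Q^3, so AVC = 60 - 12Q + Q^2.
At the minimum of AVC, MC = AVC. MC = 60 - 24Q + 3Q^2; setting MC = AVC gives 2Q^2 - 12Q = 0, so Q = 6. min AVC = 24.
The firm shuts down for any P below £24.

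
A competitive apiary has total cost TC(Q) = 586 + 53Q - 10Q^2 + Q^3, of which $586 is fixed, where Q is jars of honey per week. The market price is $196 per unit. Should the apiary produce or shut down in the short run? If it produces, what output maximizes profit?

Produce at Q = 11

Strip out fixed cost: VC = 53Q - 10Q^2 + Q^3. Then AVC = 53 - 10Q + Q^2 and MC = 53 - 20Q + 3Q^2.
The AVC parabola has its vertex at Q = 10/2 = 5, where AVC = 53 - 10·5 + 5^2 = $28.
P = $196 exceeds min AVC = $28, so the firm stays open.
Set P = MC: 196 = 53 - 20Q + 3Q^2 → -143 - 20Q + 3Q^2 = 0. The roots are Q = -13/3 and Q = 11; the profit-maximizing output is on the rising part of MC, so Q* = 11.
Check: AVC at Q = 11 is $64 ≤ P, so revenue covers variable cost.
Profit = P·Q − TC = 196·11 − 1290 = $866.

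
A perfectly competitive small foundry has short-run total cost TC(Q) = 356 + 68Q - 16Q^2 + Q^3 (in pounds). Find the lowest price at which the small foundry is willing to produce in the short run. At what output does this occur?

£4 per unit, at Q = 8

Short-run supply begins at min AVC. From VC = 68Q - 16Q^2 + Q^3, AVC = 68 - 16Q + Q^2.
At the minimum of AVC, MC = AVC. MC = 68 - 32Q + 3Q^2; setting MC = AVC gives 2Q^2 - 16Q = 0, so Q = 8. min AVC = 4.
The firm shuts down for any P below £4.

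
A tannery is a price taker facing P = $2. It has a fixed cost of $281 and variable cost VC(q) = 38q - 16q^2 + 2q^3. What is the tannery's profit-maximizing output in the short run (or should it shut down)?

Shut down

Variable cost is VC = 38q - 16q^2 + 2q^3, so AVC = VC/q = 38 - 16q + 2q^2 and MC = dTC/dq = 38 - 32q + 6q^2.
AVC hits its minimum where MC = AVC, at q = 4, giving min AVC = 38 - 16·4 + 2·4^2 = $6.
Since P = $2 < min AVC = $6, price fails to cover variable cost at any output.
Best response: produce nothing and absorb the $281 fixed cost.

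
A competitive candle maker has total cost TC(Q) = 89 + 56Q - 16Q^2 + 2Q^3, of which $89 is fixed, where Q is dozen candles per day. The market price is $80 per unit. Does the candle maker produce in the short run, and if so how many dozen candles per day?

Variable cost is VC = 56Q - 16Q^2 + 2Q^3, so AVC = VC/Q = 56 - 16Q + 2Q^2 and MC = dTC/dQ = 56 - 32Q + 6Q^2.
AVC hits its minimum where MC = AVC, at Q = 4, giving min AVC = 56 - 16·4 + 2·4^2 = $24.
P = $80 exceeds min AVC = $24, so the firm stays open.
Set P = MC: 80 = 56 - 32Q + 6Q^2 → -24 - 32Q + 6Q^2 = 0. The roots are Q = -2/3 and Q = 6; the profit-maximizing output is on the rising part of MC, so Q* = 6.
Check: AVC at Q = 6 is $32 ≤ P, so revenue covers variable cost.
Profit = P·Q − TC = 80·6 − 281 = $199.

Produce at Q = 6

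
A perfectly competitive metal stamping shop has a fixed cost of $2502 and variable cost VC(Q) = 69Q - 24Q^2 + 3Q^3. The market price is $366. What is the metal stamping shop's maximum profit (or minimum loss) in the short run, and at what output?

Profit = -$72 at Q = 9

AVC = 69 - 24Q + 3Q^2; min AVC = $21 at Q = 4. Since P = $366 ≥ min AVC, the firm produces.
MC = 69 - 48Q + 9Q^2. Setting P = MC and taking the root on the rising branch gives Q* = 9.
TR = 366·9 = 3294. TC = 2502 + 864 = 3366. Profit = 3294 − 3366 = -$72.
Shutting down would mean losing the fixed cost of $2502, so operating at a loss of $72 is better by $2430.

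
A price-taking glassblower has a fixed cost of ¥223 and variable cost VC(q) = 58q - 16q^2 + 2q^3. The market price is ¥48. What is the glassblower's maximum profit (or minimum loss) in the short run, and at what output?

AVC = 58 - 16q + 2q^2 has its minimum ¥26 at q = 4; price ¥48 clears that bar, so the firm operates.
MC = 58 - 32q + 6q^2. Setting P = MC and taking the root on the rising branch gives q* = 5.
TR = 48·5 = 240. TC = 223 + 140 = 363. Profit = 240 − 363 = -¥123.
By producing, the firm covers all variable cost plus ¥100 of fixed cost; shutting down would lose the full ¥223.

Profit = -¥123 at q = 5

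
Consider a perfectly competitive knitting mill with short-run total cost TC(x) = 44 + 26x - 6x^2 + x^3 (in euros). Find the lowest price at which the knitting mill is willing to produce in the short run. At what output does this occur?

€17 per unit, at x = 3

Short-run supply begins at min AVC. From VC = 26x - 6x^2 + x^3, AVC = 26 - 6x + x^2.
dAVC/dx = -6 + 2x = 0 gives x = 3. min AVC = 26 - 6·3 + 3^2 = 17.
So the shutdown price is €17.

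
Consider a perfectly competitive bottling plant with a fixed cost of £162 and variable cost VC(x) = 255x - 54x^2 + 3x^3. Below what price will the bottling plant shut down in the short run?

£12 per unit

The firm shuts down when price falls below the minimum of average variable cost. AVC = VC/x = 255 - 54x + 3x^2.
dAVC/dx = -54 + 6x = 0 gives x = 9. min AVC = 255 - 54·9 + 3·9^2 = 12.
For P < £12 the firm produces nothing.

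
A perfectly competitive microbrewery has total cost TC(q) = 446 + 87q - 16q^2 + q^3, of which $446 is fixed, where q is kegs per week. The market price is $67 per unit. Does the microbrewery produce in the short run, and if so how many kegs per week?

Produce at q = 10

Variable cost is VC = 87q - 16q^2 + q^3, so AVC = VC/q = 87 - 16q + q^2 and MC = dTC/dq = 87 - 32q + 3q^2.
The AVC parabola has its vertex at q = 16/2 = 8, where AVC = 87 - 16·8 + 8^2 = $23.
Since P = $67 ≥ min AVC = $23, price covers variable cost and the firm should produce.
P = MC gives 20 - 32q + 3q^2 = 0, with roots 2/3 and 10. Take the larger (rising MC): q* = 10.
Check: AVC at q = 10 is $27 ≤ P, so revenue covers variable cost.
Profit = P·q − TC = 67·10 − 716 = -$46, a loss, but smaller than the $446 fixed cost the firm would lose by shutting down.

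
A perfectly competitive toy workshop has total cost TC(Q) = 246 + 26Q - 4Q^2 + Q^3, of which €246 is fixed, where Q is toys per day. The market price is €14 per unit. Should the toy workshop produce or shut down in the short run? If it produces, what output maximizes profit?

Strip out fixed cost: VC = 26Q - 4Q^2 + Q^3. Then AVC = 26 - 4Q + Q^2 and MC = 26 - 8Q + 3Q^2.
AVC is minimized where dAVC/dQ = -4 + 2Q = 0, at Q = 2; min AVC = 26 - 4·2 + 2^2 = €22.
P = €14 lies below min AVC = €22; no output level covers variable cost.
Best response: produce nothing and absorb the €246 fixed cost.

Shut down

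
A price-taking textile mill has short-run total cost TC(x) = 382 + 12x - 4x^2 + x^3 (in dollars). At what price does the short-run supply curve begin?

The shutdown price is the minimum of AVC. VC = 12x - 4x^2 + x^3, so AVC = 12 - 4x + x^2.
dAVC/dx = -4 + 2x = 0 gives x = 2. min AVC = 12 - 4·2 + 2^2 = 8.
The firm shuts down for any P below $8.

$8 per unit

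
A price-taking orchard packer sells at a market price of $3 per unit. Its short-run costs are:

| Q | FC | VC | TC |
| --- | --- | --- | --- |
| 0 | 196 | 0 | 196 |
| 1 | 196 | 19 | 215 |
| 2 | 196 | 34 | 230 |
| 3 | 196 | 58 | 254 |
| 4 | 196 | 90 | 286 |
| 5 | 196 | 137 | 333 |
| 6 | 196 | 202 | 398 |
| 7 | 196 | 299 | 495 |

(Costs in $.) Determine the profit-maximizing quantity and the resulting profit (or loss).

Q = 0 (shut down); profit = -$196

Compute π = P·Q − TC at each output: Q=0: -196; Q=1: -212; Q=2: -224; Q=3: -245; Q=4: -274; Q=5: -318; Q=6: -380; Q=7: -474.
Profit is highest at Q = 0. Equivalently, the lowest AVC in the table is 34/2 ≈ $17 at Q = 2, and P = $3 falls below it — price never covers variable cost, so the firm shuts down and loses only its fixed cost.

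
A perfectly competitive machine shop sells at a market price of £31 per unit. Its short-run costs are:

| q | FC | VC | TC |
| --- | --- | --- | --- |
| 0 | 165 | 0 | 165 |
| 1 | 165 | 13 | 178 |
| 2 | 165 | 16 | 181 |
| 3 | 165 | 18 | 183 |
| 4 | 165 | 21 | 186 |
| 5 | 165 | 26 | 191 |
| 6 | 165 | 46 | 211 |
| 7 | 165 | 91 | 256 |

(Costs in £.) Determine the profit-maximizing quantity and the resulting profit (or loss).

Compute π = P·q − TC at each output: q=0: -165; q=1: -147; q=2: -119; q=3: -90; q=4: -62; q=5: -36; q=6: -25; q=7: -39.
Profit is maximized at q = 6. AVC there is 46/6 = £7.67 ≤ P, so producing beats shutting down (which would give -£165).

q = 6; profit = -£25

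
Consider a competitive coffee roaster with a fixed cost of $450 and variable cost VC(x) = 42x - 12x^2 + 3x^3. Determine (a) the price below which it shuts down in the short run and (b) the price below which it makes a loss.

Shutdown price = min AVC. AVC = 42 - 12x + 3x^2, with vertex at x = 2 and minimum $30.
ATC = 450/x + 42 - 12x + 3x^2. Setting dATC/dx = −450/x^2 − 12 + 6x = 0 gives x = 5 (since 6·5^3 − 12·5^2 = 450).
min ATC = 450/5 + 42 − 12·5 + 3·5^2 = $147. That is the break-even price.
For $30 ≤ P < $147 the firm produces at a loss; below $30 it shuts down.

Shutdown price = $30; break-even price = $147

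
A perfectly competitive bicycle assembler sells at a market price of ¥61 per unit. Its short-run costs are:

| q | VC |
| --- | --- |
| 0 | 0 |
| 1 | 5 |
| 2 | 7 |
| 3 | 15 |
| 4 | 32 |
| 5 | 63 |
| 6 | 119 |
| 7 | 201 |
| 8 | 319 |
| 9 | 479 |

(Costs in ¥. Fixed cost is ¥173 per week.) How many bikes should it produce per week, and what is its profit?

Tabulate TR − TC: q=0: -173; q=1: -117; q=2: -58; q=3: -5; q=4: 39; q=5: 69; q=6: 74; q=7: 53; q=8: -4; q=9: -103.
Profit is maximized at q = 6. AVC there is 119/6 = ¥19.83 ≤ P, so producing beats shutting down (which would give -¥173).

q = 6; profit = ¥74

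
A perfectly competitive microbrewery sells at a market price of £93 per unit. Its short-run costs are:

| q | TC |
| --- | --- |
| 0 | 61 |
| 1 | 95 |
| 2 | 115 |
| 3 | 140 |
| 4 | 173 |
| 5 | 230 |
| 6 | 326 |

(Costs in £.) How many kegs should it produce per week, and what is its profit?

q = 5; profit = £235

Profit at each row (π = 93q − TC): q=0: -61; q=1: -2; q=2: 71; q=3: 139; q=4: 199; q=5: 235; q=6: 232.
Profit is maximized at q = 5. AVC there is 169/5 = £33.80 ≤ P, so producing beats shutting down (which would give -£61).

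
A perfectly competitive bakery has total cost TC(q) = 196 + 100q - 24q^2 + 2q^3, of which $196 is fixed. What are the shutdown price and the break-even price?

Shutdown price = $28; break-even price = $58

AVC = 100 - 24q + 2q^2; minimized at q = 6, giving min AVC = $28. That is the shutdown price.
ATC = 196/q + 100 - 24q + 2q^2. Setting dATC/dq = −196/q^2 − 24 + 4q = 0 gives q = 7 (since 4·7^3 − 24·7^2 = 196).
min ATC = 196/7 + 100 − 24·7 + 2·7^2 = $58. That is the break-even price.
For $28 ≤ P < $58 the firm produces at a loss; below $28 it shuts down.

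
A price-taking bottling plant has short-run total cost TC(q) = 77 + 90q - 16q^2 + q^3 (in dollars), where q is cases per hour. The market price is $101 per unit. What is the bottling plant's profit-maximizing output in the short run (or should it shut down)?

Produce at q = 11

From TC, MC = TC'(q) = 90 - 32q + 3q^2 and AVC = VC/q = 90 - 16q + q^2.
The AVC parabola has its vertex at q = 16/2 = 8, where AVC = 90 - 16·8 + 8^2 = $26.
Since P = $101 ≥ min AVC = $26, price covers variable cost and the firm should produce.
Set P = MC: 101 = 90 - 32q + 3q^2 → -11 - 32q + 3q^2 = 0. The roots are q = -1/3 and q = 11; the profit-maximizing output is on the rising part of MC, so q* = 11.
Check: AVC at q = 11 is $35 ≤ P, so revenue covers variable cost.
Profit = P·q − TC = 101·11 − 462 = $649.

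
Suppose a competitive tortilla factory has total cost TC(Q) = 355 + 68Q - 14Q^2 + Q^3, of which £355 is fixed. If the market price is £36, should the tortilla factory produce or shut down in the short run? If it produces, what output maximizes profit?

Variable cost is VC = 68Q - 14Q^2 + Q^3, so AVC = VC/Q = 68 - 14Q + Q^2 and MC = dTC/dQ = 68 - 28Q + 3Q^2.
AVC hits its minimum where MC = AVC, at Q = 7, giving min AVC = 68 - 14·7 + 7^2 = £19.
Since P = £36 ≥ min AVC = £19, price covers variable cost and the firm should produce.
P = MC gives 32 - 28Q + 3Q^2 = 0, with roots 4/3 and 8. Take the larger (rising MC): Q* = 8.
Check: AVC at Q = 8 is £20 ≤ P, so revenue covers variable cost.
Profit = P·Q − TC = 36·8 − 515 = -£227, a loss, but smaller than the £355 fixed cost the firm would lose by shutting down.

Produce at Q = 8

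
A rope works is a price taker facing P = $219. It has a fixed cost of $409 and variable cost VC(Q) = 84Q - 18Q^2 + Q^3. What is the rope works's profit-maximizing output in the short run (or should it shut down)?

Variable cost is VC = 84Q - 18Q^2 + Q^3, so AVC = VC/Q = 84 - 18Q + Q^2 and MC = dTC/dQ = 84 - 36Q + 3Q^2.
The AVC parabola has its vertex at Q = 18/2 = 9, where AVC = 84 - 18·9 + 9^2 = $3.
Because $219 ≥ $3, revenue can cover variable cost; the firm operates.
Solving P = MC: -135 - 36Q + 3Q^2 = 0 ⇒ Q = -3 or 15. On the upward-sloping branch, Q* = 15.
Check: AVC at Q = 15 is $39 ≤ P, so revenue covers variable cost.
Profit = P·Q − TC = 219·15 − 994 = $2291.

Produce at Q = 15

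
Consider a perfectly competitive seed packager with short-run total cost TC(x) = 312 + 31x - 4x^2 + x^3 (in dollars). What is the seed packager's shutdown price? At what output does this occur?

$27 per unit, at x = 2

The firm shuts down when price falls below the minimum of average variable cost. AVC = VC/x = 31 - 4x + x^2.
dAVC/dx = -4 + 2x = 0 gives x = 2. min AVC = 31 - 4·2 + 2^2 = 27.
For P < $27 the firm produces nothing.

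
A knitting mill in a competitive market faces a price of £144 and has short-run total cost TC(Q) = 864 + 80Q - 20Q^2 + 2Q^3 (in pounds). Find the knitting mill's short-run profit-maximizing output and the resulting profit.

Profit = -£96 at Q = 8

AVC = 80 - 20Q + 2Q^2 has its minimum £30 at Q = 5; price £144 clears that bar, so the firm operates.
With MC = 80 - 40Q + 6Q^2, P = MC on the upward-sloping part at Q* = 8.
TR = 144·8 = 1152. TC = 864 + 384 = 1248. Profit = 1152 − 1248 = -£96.
By producing, the firm covers all variable cost plus £768 of fixed cost; shutting down would lose the full £864.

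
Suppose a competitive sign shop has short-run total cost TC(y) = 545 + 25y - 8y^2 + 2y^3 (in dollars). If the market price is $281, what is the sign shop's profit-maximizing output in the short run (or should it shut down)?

Produce at y = 8

From TC, MC = TC'(y) = 25 - 16y + 6y^2 and AVC = VC/y = 25 - 8y + 2y^2.
The AVC parabola has its vertex at y = 8/4 = 2, where AVC = 25 - 8·2 + 2·2^2 = $17.
P = $281 exceeds min AVC = $17, so the firm stays open.
Solving P = MC: -256 - 16y + 6y^2 = 0 ⇒ y = -16/3 or 8. On the upward-sloping branch, y* = 8.
Check: AVC at y = 8 is $89 ≤ P, so revenue covers variable cost.
Profit = P·y − TC = 281·8 − 1257 = $991.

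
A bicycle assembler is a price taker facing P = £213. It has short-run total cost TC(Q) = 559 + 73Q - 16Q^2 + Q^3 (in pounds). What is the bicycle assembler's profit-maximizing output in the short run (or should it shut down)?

Variable cost is VC = 73Q - 16Q^2 + Q^3, so AVC = VC/Q = 73 - 16Q + Q^2 and MC = dTC/dQ = 73 - 32Q + 3Q^2.
AVC is minimized where dAVC/dQ = -16 + 2Q = 0, at Q = 8; min AVC = 73 - 16·8 + 8^2 = £9.
P = £213 exceeds min AVC = £9, so the firm stays open.
Solving P = MC: -140 - 32Q + 3Q^2 = 0 ⇒ Q = -10/3 or 14. On the upward-sloping branch, Q* = 14.
Check: AVC at Q = 14 is £45 ≤ P, so revenue covers variable cost.
Profit = P·Q − TC = 213·14 − 1189 = £1793.

Produce at Q = 14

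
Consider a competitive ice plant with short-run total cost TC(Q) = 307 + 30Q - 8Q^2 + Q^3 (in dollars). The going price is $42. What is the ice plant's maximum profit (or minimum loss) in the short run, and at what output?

Profit = -$163 at Q = 6

AVC = 30 - 8Q + Q^2; min AVC = $14 at Q = 4. Since P = $42 ≥ min AVC, the firm produces.
MC = 30 - 16Q + 3Q^2. Setting P = MC and taking the root on the rising branch gives Q* = 6.
TR = 42·6 = 252. TC = 307 + 108 = 415. Profit = 252 − 415 = -$163.
That loss of $163 beats the $307 the firm would lose by shutting down; producing recovers $144 of fixed cost.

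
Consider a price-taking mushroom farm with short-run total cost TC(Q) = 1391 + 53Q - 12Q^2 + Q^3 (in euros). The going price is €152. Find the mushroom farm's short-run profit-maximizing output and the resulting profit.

Profit = -€181 at Q = 11

AVC = 53 - 12Q + Q^2; min AVC = €17 at Q = 6. Since P = €152 ≥ min AVC, the firm produces.
MC = 53 - 24Q + 3Q^2. Setting P = MC and taking the root on the rising branch gives Q* = 11.
TR = 152·11 = 1672. TC = 1391 + 462 = 1853. Profit = 1672 − 1853 = -€181.
By producing, the firm covers all variable cost plus €1210 of fixed cost; shutting down would lose the full €1391.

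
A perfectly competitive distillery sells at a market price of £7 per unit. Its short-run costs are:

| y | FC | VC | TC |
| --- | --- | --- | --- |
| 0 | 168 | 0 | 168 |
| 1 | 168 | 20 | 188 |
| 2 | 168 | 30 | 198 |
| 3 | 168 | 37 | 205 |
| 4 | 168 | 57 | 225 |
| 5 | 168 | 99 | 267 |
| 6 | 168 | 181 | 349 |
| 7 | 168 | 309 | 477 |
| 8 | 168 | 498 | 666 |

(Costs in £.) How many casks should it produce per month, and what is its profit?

Compute π = P·y − TC at each output: y=0: -168; y=1: -181; y=2: -184; y=3: -184; y=4: -197; y=5: -232; y=6: -307; y=7: -428; y=8: -610.
Profit is highest at y = 0. Equivalently, the lowest AVC in the table is 37/3 ≈ £12.33 at y = 3, and P = £7 falls below it — price never covers variable cost, so the firm shuts down and loses only its fixed cost.

y = 0 (shut down); profit = -£168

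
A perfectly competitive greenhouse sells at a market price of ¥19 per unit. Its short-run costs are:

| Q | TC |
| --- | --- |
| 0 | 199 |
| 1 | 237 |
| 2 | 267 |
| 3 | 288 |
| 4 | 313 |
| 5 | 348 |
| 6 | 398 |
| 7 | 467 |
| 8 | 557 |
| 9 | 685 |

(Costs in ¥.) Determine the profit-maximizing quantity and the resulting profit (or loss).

Tabulate TR − TC: Q=0: -199; Q=1: -218; Q=2: -229; Q=3: -231; Q=4: -237; Q=5: -253; Q=6: -284; Q=7: -334; Q=8: -405; Q=9: -514.
Profit is highest at Q = 0. Equivalently, the lowest AVC in the table is 114/4 ≈ ¥28.50 at Q = 4, and P = ¥19 falls below it — price never covers variable cost, so the firm shuts down and loses only its fixed cost.

Q = 0 (shut down); profit = -¥199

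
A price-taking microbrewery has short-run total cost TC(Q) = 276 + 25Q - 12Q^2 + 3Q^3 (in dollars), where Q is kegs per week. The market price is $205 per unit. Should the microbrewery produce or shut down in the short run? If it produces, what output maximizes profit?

Variable cost is VC = 25Q - 12Q^2 + 3Q^3, so AVC = VC/Q = 25 - 12Q + 3Q^2 and MC = dTC/dQ = 25 - 24Q + 9Q^2.
AVC hits its minimum where MC = AVC, at Q = 2, giving min AVC = 25 - 12·2 + 3·2^2 = $13.
P = $205 exceeds min AVC = $13, so the firm stays open.
P = MC gives -180 - 24Q + 9Q^2 = 0, with roots -10/3 and 6. Take the larger (rising MC): Q* = 6.
Check: AVC at Q = 6 is $61 ≤ P, so revenue covers variable cost.
Profit = P·Q − TC = 205·6 − 642 = $588.

Produce at Q = 6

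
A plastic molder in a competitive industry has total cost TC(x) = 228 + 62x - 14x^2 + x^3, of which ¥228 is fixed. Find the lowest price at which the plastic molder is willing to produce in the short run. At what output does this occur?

¥13 per unit, at x = 7

The firm shuts down when price falls below the minimum of average variable cost. AVC = VC/x = 62 - 14x + x^2.
dAVC/dx = -14 + 2x = 0 gives x = 7. min AVC = 62 - 14·7 + 7^2 = 13.
For P < ¥13 the firm produces nothing.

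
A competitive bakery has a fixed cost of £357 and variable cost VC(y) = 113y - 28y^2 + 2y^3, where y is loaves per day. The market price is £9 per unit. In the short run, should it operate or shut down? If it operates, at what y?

Shut down

Strip out fixed cost: VC = 113y - 28y^2 + 2y^3. Then AVC = 113 - 28y + 2y^2 and MC = 113 - 56y + 6y^2.
AVC hits its minimum where MC = AVC, at y = 7, giving min AVC = 113 - 28·7 + 2·7^2 = £15.
Since P = £9 < min AVC = £15, price fails to cover variable cost at any output.
Shutting down limits the loss to fixed cost, £357.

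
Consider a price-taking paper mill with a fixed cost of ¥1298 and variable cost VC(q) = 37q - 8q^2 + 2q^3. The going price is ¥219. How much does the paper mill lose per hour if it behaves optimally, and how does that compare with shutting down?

AVC = 37 - 8q + 2q^2; min AVC = ¥29 at q = 2. Since P = ¥219 ≥ min AVC, the firm produces.
MC = 37 - 16q + 6q^2. Setting P = MC and taking the root on the rising branch gives q* = 7.
TR = 219·7 = 1533. TC = 1298 + 553 = 1851. Profit = 1533 − 1851 = -¥318.
Shutting down would mean losing the fixed cost of ¥1298, so operating at a loss of ¥318 is better by ¥980.

Profit = -¥318 at q = 7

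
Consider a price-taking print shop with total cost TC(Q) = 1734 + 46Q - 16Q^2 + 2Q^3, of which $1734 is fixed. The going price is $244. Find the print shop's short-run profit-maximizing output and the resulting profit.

Profit = -$114 at Q = 9

AVC = 46 - 16Q + 2Q^2; min AVC = $14 at Q = 4. Since P = $244 ≥ min AVC, the firm produces.
MC = 46 - 32Q + 6Q^2. Setting P = MC and taking the root on the rising branch gives Q* = 9.
TR = 244·9 = 2196. TC = 1734 + 576 = 2310. Profit = 2196 − 2310 = -$114.
Shutting down would mean losing the fixed cost of $1734, so operating at a loss of $114 is better by $1620.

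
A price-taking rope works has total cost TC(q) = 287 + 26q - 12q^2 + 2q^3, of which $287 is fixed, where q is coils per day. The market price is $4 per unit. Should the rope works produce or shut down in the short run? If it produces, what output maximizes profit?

Shut down

Variable cost is VC = 26q - 12q^2 + 2q^3, so AVC = VC/q = 26 - 12q + 2q^2 and MC = dTC/dq = 26 - 24q + 6q^2.
AVC hits its minimum where MC = AVC, at q = 3, giving min AVC = 26 - 12·3 + 2·3^2 = $8.
Since P = $4 < min AVC = $8, price fails to cover variable cost at any output.
Shutting down limits the loss to fixed cost, $287.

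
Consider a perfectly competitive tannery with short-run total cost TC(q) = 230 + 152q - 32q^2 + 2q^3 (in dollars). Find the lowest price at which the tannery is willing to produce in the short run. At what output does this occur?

Short-run supply begins at min AVC. From VC = 152q - 32q^2 + 2q^3, AVC = 152 - 32q + 2q^2.
dAVC/dq = -32 + 4q = 0 gives q = 8. min AVC = 152 - 32·8 + 2·8^2 = 24.
So the shutdown price is $24.

$24 per unit, at q = 8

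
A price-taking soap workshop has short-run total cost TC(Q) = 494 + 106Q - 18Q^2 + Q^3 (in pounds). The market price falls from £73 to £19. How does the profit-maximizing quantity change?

Output falls from 11 to 0 (the firm shuts down)

MC = 106 - 36Q + 3Q^2; the shutdown threshold is min AVC = £25 (at Q = 9).
With P = £73 above the shutdown price, P = MC gives Q = 11.
At P = £19 < min AVC = £25, price no longer covers variable cost at any output, so the firm shuts down: Q = 0.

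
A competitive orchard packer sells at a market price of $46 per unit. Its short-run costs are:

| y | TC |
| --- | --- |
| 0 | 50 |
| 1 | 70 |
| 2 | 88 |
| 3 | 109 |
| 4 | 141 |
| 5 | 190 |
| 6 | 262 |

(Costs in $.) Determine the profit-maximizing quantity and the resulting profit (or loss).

Profit at each row (π = 46y − TC): y=0: -50; y=1: -24; y=2: 4; y=3: 29; y=4: 43; y=5: 40; y=6: 14.
Profit is maximized at y = 4. AVC there is 91/4 = $22.75 ≤ P, so producing beats shutting down (which would give -$50).

y = 4; profit = $43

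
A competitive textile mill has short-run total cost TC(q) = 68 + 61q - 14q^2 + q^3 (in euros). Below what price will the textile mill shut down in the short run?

€12 per unit

The shutdown price is the minimum of AVC. VC = 61q - 14q^2 + q^3, so AVC = 61 - 14q + q^2.
dAVC/dq = -14 + 2q = 0 gives q = 7. min AVC = 61 - 14·7 + 7^2 = 12.
So the shutdown price is €12.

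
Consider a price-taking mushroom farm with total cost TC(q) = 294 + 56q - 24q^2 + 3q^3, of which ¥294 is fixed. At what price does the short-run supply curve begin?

¥8 per unit

The shutdown price is the minimum of AVC. VC = 56q - 24q^2 + 3q^3, so AVC = 56 - 24q + 3q^2.
dAVC/dq = -24 + 6q = 0 gives q = 4. min AVC = 56 - 24·4 + 3·4^2 = 8.
For P < ¥8 the firm produces nothing.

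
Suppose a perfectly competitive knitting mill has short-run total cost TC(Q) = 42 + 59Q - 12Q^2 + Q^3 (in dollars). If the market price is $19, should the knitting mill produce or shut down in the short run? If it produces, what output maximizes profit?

Shut down

Variable cost is VC = 59Q - 12Q^2 + Q^3, so AVC = VC/Q = 59 - 12Q + Q^2 and MC = dTC/dQ = 59 - 24Q + 3Q^2.
The AVC parabola has its vertex at Q = 12/2 = 6, where AVC = 59 - 12·6 + 6^2 = $23.
P = $19 lies below min AVC = $23; no output level covers variable cost.
The firm minimizes its loss by shutting down and losing only its fixed cost of $42.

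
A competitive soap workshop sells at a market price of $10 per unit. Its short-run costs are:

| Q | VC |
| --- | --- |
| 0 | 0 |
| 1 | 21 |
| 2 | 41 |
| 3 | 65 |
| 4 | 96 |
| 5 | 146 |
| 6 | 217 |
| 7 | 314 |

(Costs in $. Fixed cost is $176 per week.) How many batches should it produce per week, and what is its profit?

Compute π = P·Q − TC at each output: Q=0: -176; Q=1: -187; Q=2: -197; Q=3: -211; Q=4: -232; Q=5: -272; Q=6: -333; Q=7: -420.
Profit is highest at Q = 0. Equivalently, the lowest AVC in the table is 41/2 ≈ $20.50 at Q = 2, and P = $10 falls below it — price never covers variable cost, so the firm shuts down and loses only its fixed cost.

Q = 0 (shut down); profit = -$176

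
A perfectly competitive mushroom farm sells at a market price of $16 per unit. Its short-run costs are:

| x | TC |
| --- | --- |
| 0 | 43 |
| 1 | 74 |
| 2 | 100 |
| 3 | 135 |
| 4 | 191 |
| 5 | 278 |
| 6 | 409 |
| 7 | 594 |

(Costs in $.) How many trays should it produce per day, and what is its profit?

Compute π = P·x − TC at each output: x=0: -43; x=1: -58; x=2: -68; x=3: -87; x=4: -127; x=5: -198; x=6: -313; x=7: -482.
Profit is highest at x = 0. Equivalently, the lowest AVC in the table is 57/2 ≈ $28.50 at x = 2, and P = $16 falls below it — price never covers variable cost, so the firm shuts down and loses only its fixed cost.

x = 0 (shut down); profit = -$43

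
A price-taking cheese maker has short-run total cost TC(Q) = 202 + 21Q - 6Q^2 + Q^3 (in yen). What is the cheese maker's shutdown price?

The firm shuts down when price falls below the minimum of average variable cost. AVC = VC/Q = 21 - 6Q + Q^2.
At the minimum of AVC, MC = AVC. MC = 21 - 12Q + 3Q^2; setting MC = AVC gives 2Q^2 - 6Q = 0, so Q = 3. min AVC = 12.
So the shutdown price is ¥12.

¥12 per unit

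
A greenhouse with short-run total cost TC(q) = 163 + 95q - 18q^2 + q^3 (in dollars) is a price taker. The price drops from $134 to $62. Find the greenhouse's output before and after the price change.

Output falls from 13 to 11

MC = 95 - 36q + 3q^2; the shutdown threshold is min AVC = $14 (at q = 9).
With P = $134 above the shutdown price, P = MC gives q = 13.
At P = $62 ≥ min AVC, set P = MC: q = 11. The firm stays open but cuts output.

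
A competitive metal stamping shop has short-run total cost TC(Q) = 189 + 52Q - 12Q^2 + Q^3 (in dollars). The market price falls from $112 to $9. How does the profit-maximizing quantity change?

MC = 52 - 24Q + 3Q^2; the shutdown threshold is min AVC = $16 (at Q = 6).
At P = $112 ≥ min AVC, set P = MC on the rising branch: Q = 10.
At P = $9 < min AVC = $16, price no longer covers variable cost at any output, so the firm shuts down: Q = 0.

Output falls from 10 to 0 (the firm shuts down)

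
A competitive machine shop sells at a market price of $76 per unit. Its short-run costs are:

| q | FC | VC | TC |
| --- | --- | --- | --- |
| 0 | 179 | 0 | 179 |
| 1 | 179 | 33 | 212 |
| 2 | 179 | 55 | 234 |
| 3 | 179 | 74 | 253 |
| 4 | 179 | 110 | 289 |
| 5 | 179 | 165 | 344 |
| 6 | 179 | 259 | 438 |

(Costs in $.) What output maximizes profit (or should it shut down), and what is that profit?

q = 5; profit = $36

Profit at each row (π = 76q − TC): q=0: -179; q=1: -136; q=2: -82; q=3: -25; q=4: 15; q=5: 36; q=6: 18.
Profit is maximized at q = 5. AVC there is 165/5 = $33 ≤ P, so producing beats shutting down (which would give -$179).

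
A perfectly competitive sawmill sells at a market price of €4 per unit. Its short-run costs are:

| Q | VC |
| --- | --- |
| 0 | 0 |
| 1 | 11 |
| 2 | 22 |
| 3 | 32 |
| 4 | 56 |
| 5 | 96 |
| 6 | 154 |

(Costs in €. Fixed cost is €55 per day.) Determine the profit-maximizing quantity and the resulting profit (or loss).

Q = 0 (shut down); profit = -€55

Compute π = P·Q − TC at each output: Q=0: -55; Q=1: -62; Q=2: -69; Q=3: -75; Q=4: -95; Q=5: -131; Q=6: -185.
Profit is highest at Q = 0. Equivalently, the lowest AVC in the table is 32/3 ≈ €10.67 at Q = 3, and P = €4 falls below it — price never covers variable cost, so the firm shuts down and loses only its fixed cost.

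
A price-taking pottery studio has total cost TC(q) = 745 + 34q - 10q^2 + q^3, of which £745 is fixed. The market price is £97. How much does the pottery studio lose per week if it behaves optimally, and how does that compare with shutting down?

Profit = -£97 at q = 9

AVC = 34 - 10q + q^2; min AVC = £9 at q = 5. Since P = £97 ≥ min AVC, the firm produces.
With MC = 34 - 20q + 3q^2, P = MC on the upward-sloping part at q* = 9.
TR = 97·9 = 873. TC = 745 + 225 = 970. Profit = 873 − 970 = -£97.
That loss of £97 beats the £745 the firm would lose by shutting down; producing recovers £648 of fixed cost.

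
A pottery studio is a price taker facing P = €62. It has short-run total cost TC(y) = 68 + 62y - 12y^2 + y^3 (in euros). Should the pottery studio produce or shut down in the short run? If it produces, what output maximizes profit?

Strip out fixed cost: VC = 62y - 12y^2 + y^3. Then AVC = 62 - 12y + y^2 and MC = 62 - 24y + 3y^2.
The AVC parabola has its vertex at y = 12/2 = 6, where AVC = 62 - 12·6 + 6^2 = €26.
Since P = €62 ≥ min AVC = €26, price covers variable cost and the firm should produce.
P = MC gives -24y + 3y^2 = 0, with roots 0 and 8. Take the larger (rising MC): y* = 8.
Check: AVC at y = 8 is €30 ≤ P, so revenue covers variable cost.
Profit = P·y − TC = 62·8 − 308 = €188.

Produce at y = 8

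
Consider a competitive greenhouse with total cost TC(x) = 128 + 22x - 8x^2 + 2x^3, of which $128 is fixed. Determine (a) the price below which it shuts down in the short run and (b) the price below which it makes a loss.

Shutdown price = $14; break-even price = $54

AVC = 22 - 8x + 2x^2; minimized at x = 2, giving min AVC = $14. That is the shutdown price.
ATC = 128/x + 22 - 8x + 2x^2. Setting dATC/dx = −128/x^2 − 8 + 4x = 0 gives x = 4 (since 4·4^3 − 8·4^2 = 128).
min ATC = 128/4 + 22 − 8·4 + 2·4^2 = $54. That is the break-even price.
Between these two prices the firm operates at a loss; above $54 it earns a profit.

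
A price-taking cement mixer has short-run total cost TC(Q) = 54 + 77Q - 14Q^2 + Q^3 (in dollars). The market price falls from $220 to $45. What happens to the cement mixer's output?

Output falls from 13 to 8

AVC = 77 - 14Q + Q^2, minimized at Q = 7 where min AVC = $28. MC = 77 - 28Q + 3Q^2.
At P = $220 ≥ min AVC, set P = MC on the rising branch: Q = 13.
At P = $45 ≥ min AVC, set P = MC: Q = 8. The firm stays open but cuts output.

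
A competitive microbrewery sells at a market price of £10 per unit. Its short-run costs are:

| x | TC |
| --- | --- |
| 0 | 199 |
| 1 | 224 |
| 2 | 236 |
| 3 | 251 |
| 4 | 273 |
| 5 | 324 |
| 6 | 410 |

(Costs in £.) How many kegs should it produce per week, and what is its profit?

x = 0 (shut down); profit = -£199

Compute π = P·x − TC at each output: x=0: -199; x=1: -214; x=2: -216; x=3: -221; x=4: -233; x=5: -274; x=6: -350.
Profit is highest at x = 0. Equivalently, the lowest AVC in the table is 52/3 ≈ £17.33 at x = 3, and P = £10 falls below it — price never covers variable cost, so the firm shuts down and loses only its fixed cost.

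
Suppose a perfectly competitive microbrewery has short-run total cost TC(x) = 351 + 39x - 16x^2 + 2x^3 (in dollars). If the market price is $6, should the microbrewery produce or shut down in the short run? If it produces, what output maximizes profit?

Shut down

Strip out fixed cost: VC = 39x - 16x^2 + 2x^3. Then AVC = 39 - 16x + 2x^2 and MC = 39 - 32x + 6x^2.
AVC is minimized where dAVC/dx = -16 + 4x = 0, at x = 4; min AVC = 39 - 16·4 + 2·4^2 = $7.
With P < min AVC ($6 < $7), every unit sold adds to the loss.
Shutting down limits the loss to fixed cost, $351.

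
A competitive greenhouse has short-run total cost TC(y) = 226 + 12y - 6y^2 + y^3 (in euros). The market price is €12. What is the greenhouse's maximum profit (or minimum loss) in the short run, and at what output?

Profit = -€194 at y = 4

AVC = 12 - 6y + y^2; min AVC = €3 at y = 3. Since P = €12 ≥ min AVC, the firm produces.
MC = 12 - 12y + 3y^2. Setting P = MC and taking the root on the rising branch gives y* = 4.
TR = 12·4 = 48. TC = 226 + 16 = 242. Profit = 48 − 242 = -€194.
By producing, the firm covers all variable cost plus €32 of fixed cost; shutting down would lose the full €226.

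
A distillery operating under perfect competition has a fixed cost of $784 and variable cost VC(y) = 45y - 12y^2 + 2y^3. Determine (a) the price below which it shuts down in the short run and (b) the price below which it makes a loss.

Shutdown price = $27; break-even price = $171

Shutdown price = min AVC. AVC = 45 - 12y + 2y^2, with vertex at y = 3 and minimum $27.
ATC = 784/y + 45 - 12y + 2y^2. Setting dATC/dy = −784/y^2 − 12 + 4y = 0 gives y = 7 (since 4·7^3 − 12·7^2 = 784).
min ATC = 784/7 + 45 − 12·7 + 2·7^2 = $171. That is the break-even price.
For $27 ≤ P < $171 the firm produces at a loss; below $27 it shuts down.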